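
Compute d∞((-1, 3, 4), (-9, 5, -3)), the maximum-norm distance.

max(|x_i - y_i|) = max(|-1 - (-9)|, |3 - 5|, |4 - (-3)|) = max(8, 2, 7) = 8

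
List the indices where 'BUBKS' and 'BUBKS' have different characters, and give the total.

Differing positions: none. Hamming distance = 0.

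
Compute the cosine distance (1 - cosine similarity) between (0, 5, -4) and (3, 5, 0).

With u = (0, 5, -4), v = (3, 5, 0):
u·v = 0·3 + 5·5 + (-4)·0 = 0 + 25 + 0 = 25.
|u| = √(0² + 5² + (-4)²) = √41, |v| = √(3² + 5² + 0²) = √34, so |u||v| = √(41·34) = √1394.
cos θ = (u·v)/(|u||v|) = 25/√1394 ≈ 0.6696
Cosine distance = 1 - cos θ ≈ 1 - 0.6696 = 0.3304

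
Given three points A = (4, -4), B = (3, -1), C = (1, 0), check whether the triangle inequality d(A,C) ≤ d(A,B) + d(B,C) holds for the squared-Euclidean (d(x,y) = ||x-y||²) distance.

d(A,B) = 1² + 3² = 10, d(B,C) = 2² + 1² = 5, d(A,C) = 3² + 4² = 25.
d(A,C) = 25 > 10 + 5 = 15. Triangle inequality is VIOLATED. (Squared-Euclidean is not a metric — this is a counterexample.)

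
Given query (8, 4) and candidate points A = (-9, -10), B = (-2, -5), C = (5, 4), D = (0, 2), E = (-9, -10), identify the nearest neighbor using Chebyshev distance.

Distances: d(A) = 17, d(B) = 10, d(C) = 3, d(D) = 8, d(E) = 17. Nearest: C = (5, 4) with distance 3.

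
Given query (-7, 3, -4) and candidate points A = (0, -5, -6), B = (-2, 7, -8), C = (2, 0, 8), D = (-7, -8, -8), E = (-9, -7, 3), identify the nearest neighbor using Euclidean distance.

Distances: d(A) ≈ 10.8167, d(B) ≈ 7.5498, d(C) ≈ 15.2971, d(D) ≈ 11.7047, d(E) ≈ 12.3693. Nearest: B = (-2, 7, -8) with distance 7.5498.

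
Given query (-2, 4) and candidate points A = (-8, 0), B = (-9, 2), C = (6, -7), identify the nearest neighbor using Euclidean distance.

Distances: d(A) ≈ 7.2111, d(B) ≈ 7.2801, d(C) ≈ 13.6015. Nearest: A = (-8, 0) with distance 7.2111.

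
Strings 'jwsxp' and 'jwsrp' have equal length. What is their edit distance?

Let D[i][j] be the edit distance between the first i characters of 'jwsxp' and the first j characters of 'jwsrp', with D[i][0] = i, D[0][j] = j, and D[i][j] = D[i-1][j-1] if the characters match, else 1 + min(D[i-1][j], D[i][j-1], D[i-1][j-1]). Filling the table (rows: prefixes of 'jwsxp', columns: prefixes of 'jwsrp'):
     ε  j  w  s  r  p
  ε  0  1  2  3  4  5
  j  1  0  1  2  3  4
  w  2  1  0  1  2  3
  s  3  2  1  0  1  2
  x  4  3  2  1  1  2
  p  5  4  3  2  2  1
The bottom-right entry gives D[5][5] = 1, so no sequence of fewer than 1 edit works. Backtracking through the table gives one optimal edit sequence (1 edit):
  jwsxp → jwsrp (sub x→r @4)
Edit distance = 1.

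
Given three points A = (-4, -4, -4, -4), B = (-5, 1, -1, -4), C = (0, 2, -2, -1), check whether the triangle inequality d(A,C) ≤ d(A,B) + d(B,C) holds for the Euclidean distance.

d(A,B) = √(1² + 5² + 3² + 0²) = √35 ≈ 5.9161, d(B,C) = √(5² + 1² + 1² + 3²) = √36 = 6, d(A,C) = √(4² + 6² + 2² + 3²) = √65 ≈ 8.0623.
d(A,C) ≈ 8.0623 ≤ 5.9161 + 6 = 11.9161. Triangle inequality is satisfied.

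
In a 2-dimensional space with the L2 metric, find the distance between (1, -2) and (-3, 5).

(Σ|x_i - y_i|^2)^(1/2) = (|1 - (-3)|^2 + |-2 - 5|^2)^(1/2)
= (4^2 + 7^2)^(1/2) = (16 + 49)^(1/2) = (65)^(1/2) ≈ 8.0623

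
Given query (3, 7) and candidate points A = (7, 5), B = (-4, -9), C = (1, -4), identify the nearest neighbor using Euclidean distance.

Distances: d(A) ≈ 4.4721, d(B) ≈ 17.4642, d(C) ≈ 11.1803. Nearest: A = (7, 5) with distance 4.4721.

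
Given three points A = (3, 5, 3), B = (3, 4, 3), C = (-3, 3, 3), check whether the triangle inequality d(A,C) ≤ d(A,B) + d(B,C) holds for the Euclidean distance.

d(A,B) = √(0² + 1² + 0²) = √1 = 1, d(B,C) = √(6² + 1² + 0²) = √37 ≈ 6.0828, d(A,C) = √(6² + 2² + 0²) = √40 ≈ 6.3246.
d(A,C) ≈ 6.3246 ≤ 1 + 6.0828 = 7.0828. Triangle inequality is satisfied.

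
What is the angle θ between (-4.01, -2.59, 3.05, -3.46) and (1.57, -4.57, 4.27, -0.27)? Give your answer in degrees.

With u = (-4.01, -2.59, 3.05, -3.46), v = (1.57, -4.57, 4.27, -0.27):
u·v = (-4.01)·1.57 + (-2.59)·(-4.57) + 3.05·4.27 + (-3.46)·(-0.27) = (-6.2957) + 11.8363 + 13.0235 + 0.9342 = 19.4983.
|u| = √((-4.01)² + (-2.59)² + 3.05² + (-3.46)²) = √(16.0801 + 6.7081 + 9.3025 + 11.9716) = √44.0623, |v| = √(1.57² + (-4.57)² + 4.27² + (-0.27)²) = √(2.4649 + 20.8849 + 18.2329 + 0.0729) = √41.6556.
cos θ = (u·v)/(|u||v|) = 19.4983/(√44.0623·√41.6556) ≈ 0.455121
θ = arccos(0.455121) ≈ 62.93°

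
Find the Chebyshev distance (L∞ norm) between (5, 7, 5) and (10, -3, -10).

max(|x_i - y_i|) = max(|5 - 10|, |7 - (-3)|, |5 - (-10)|) = max(5, 10, 15) = 15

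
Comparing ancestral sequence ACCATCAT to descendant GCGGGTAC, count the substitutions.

Differing positions: 1, 3, 4, 5, 6, 8. Hamming distance = 6.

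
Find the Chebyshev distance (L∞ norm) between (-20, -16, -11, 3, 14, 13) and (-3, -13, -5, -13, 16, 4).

max(|x_i - y_i|) = max(|-20 - (-3)|, |-16 - (-13)|, |-11 - (-5)|, |3 - (-13)|, |14 - 16|, |13 - 4|) = max(17, 3, 6, 16, 2, 9) = 17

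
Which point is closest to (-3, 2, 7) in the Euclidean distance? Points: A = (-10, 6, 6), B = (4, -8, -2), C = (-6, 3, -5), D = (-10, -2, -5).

Distances: d(A) ≈ 8.124, d(B) ≈ 15.1658, d(C) ≈ 12.4097, d(D) ≈ 14.4568. Nearest: A = (-10, 6, 6) with distance 8.124.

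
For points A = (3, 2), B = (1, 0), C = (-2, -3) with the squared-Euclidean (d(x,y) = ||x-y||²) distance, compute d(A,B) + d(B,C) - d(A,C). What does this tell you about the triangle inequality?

d(A,B) = 2² + 2² = 8, d(B,C) = 3² + 3² = 18, d(A,C) = 5² + 5² = 50.
d(A,B) + d(B,C) - d(A,C) = 8 + 18 - 50 = 26 - 50 = -24. This is < 0, so the triangle inequality FAILS for these points (squared-Euclidean is not a metric).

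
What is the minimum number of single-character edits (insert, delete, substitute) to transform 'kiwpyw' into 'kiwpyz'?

Let D[i][j] be the edit distance between the first i characters of 'kiwpyw' and the first j characters of 'kiwpyz', with D[i][0] = i, D[0][j] = j, and D[i][j] = D[i-1][j-1] if the characters match, else 1 + min(D[i-1][j], D[i][j-1], D[i-1][j-1]). Filling the table (rows: prefixes of 'kiwpyw', columns: prefixes of 'kiwpyz'):
     ε  k  i  w  p  y  z
  ε  0  1  2  3  4  5  6
  k  1  0  1  2  3  4  5
  i  2  1  0  1  2  3  4
  w  3  2  1  0  1  2  3
  p  4  3  2  1  0  1  2
  y  5  4  3  2  1  0  1
  w  6  5  4  3  2  1  1
The bottom-right entry gives D[6][6] = 1, so no sequence of fewer than 1 edit works. Backtracking through the table gives one optimal edit sequence (1 edit):
  kiwpyw → kiwpyz (sub w→z @6)
Edit distance = 1.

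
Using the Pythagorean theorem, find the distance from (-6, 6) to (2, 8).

√(Σ(x_i - y_i)²) = √((-6 - 2)² + (6 - 8)²)
= √((-8)² + (-2)²) = √(64 + 4) = √68 ≈ 8.2462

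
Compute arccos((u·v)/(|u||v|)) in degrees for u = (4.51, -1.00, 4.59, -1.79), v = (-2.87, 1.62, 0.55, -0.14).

With u = (4.51, -1.00, 4.59, -1.79), v = (-2.87, 1.62, 0.55, -0.14):
u·v = 4.51·(-2.87) + (-1)·1.62 + 4.59·0.55 + (-1.79)·(-0.14) = (-12.9437) + (-1.62) + 2.5245 + 0.2506 = -11.7886.
|u| = √(4.51² + (-1)² + 4.59² + (-1.79)²) = √(20.3401 + 1 + 21.0681 + 3.2041) = √45.6123, |v| = √((-2.87)² + 1.62² + 0.55² + (-0.14)²) = √(8.2369 + 2.6244 + 0.3025 + 0.0196) = √11.1834.
cos θ = (u·v)/(|u||v|) = -11.7886/(√45.6123·√11.1834) ≈ -0.521957
θ = arccos(-0.521957) ≈ 121.46°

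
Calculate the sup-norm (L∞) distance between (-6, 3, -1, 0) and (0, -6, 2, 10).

max(|x_i - y_i|) = max(|-6 - 0|, |3 - (-6)|, |-1 - 2|, |0 - 10|) = max(6, 9, 3, 10) = 10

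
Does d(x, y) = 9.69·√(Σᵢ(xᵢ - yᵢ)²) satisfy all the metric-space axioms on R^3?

Yes. The L2 (Euclidean) norm induces a metric on R^3, and multiplying a metric by a positive constant 9.69 > 0 preserves all four axioms: non-negativity (9.69·||x-y|| ≥ 0), identity (9.69·||x-y|| = 0 ⟺ ||x-y|| = 0 ⟺ x = y), symmetry (||x-y|| = ||y-x||), and the triangle inequality (9.69·||x-z|| ≤ 9.69·||x-y|| + 9.69·||y-z||). So d is a metric.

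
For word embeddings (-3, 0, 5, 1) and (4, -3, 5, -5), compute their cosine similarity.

With u = (-3, 0, 5, 1), v = (4, -3, 5, -5):
u·v = (-3)·4 + 0·(-3) + 5·5 + 1·(-5) = (-12) + 0 + 25 + (-5) = 8.
|u| = √((-3)² + 0² + 5² + 1²) = √35, |v| = √(4² + (-3)² + 5² + (-5)²) = √75, so |u||v| = √(35·75) = √2625.
cos θ = (u·v)/(|u||v|) = 8/√2625 ≈ 0.1561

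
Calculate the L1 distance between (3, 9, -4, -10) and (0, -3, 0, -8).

Σ|x_i - y_i| = |3 - 0| + |9 - (-3)| + |-4 - 0| + |-10 - (-8)| = 3 + 12 + 4 + 2 = 21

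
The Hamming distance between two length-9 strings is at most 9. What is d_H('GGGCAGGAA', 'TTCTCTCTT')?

Differing positions: 1, 2, 3, 4, 5, 6, 7, 8, 9. Hamming distance = 9. The maximum possible Hamming distance for length-9 strings is 9, so d_H/9 = 9/9 = 1.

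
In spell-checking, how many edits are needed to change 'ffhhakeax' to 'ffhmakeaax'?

Let D[i][j] be the edit distance between the first i characters of 'ffhhakeax' and the first j characters of 'ffhmakeaax', with D[i][0] = i, D[0][j] = j, and D[i][j] = D[i-1][j-1] if the characters match, else 1 + min(D[i-1][j], D[i][j-1], D[i-1][j-1]). Filling the table (rows: prefixes of 'ffhhakeax', columns: prefixes of 'ffhmakeaax'):
     ε  f  f  h  m  a  k  e  a  a  x
  ε  0  1  2  3  4  5  6  7  8  9 10
  f  1  0  1  2  3  4  5  6  7  8  9
  f  2  1  0  1  2  3  4  5  6  7  8
  h  3  2  1  0  1  2  3  4  5  6  7
  h  4  3  2  1  1  2  3  4  5  6  7
  a  5  4  3  2  2  1  2  3  4  5  6
  k  6  5  4  3  3  2  1  2  3  4  5
  e  7  6  5  4  4  3  2  1  2  3  4
  a  8  7  6  5  5  4  3  2  1  2  3
  x  9  8  7  6  6  5  4  3  2  2  2
The bottom-right entry gives D[9][10] = 2, so no sequence of fewer than 2 edits works. Backtracking through the table gives one optimal edit sequence (2 edits):
  ffhhakeax → ffhmakeax (sub h→m @4)
  ffhmakeax → ffhmakeaax (ins a @8)
Edit distance = 2.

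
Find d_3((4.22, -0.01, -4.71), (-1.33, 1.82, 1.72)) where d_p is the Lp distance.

(Σ|x_i - y_i|^3)^(1/3) = (|4.22 - (-1.33)|^3 + |-0.01 - 1.82|^3 + |-4.71 - 1.72|^3)^(1/3)
= (5.55^3 + 1.83^3 + 6.43^3)^(1/3) ≈ (170.9539 + 6.1285 + 265.8477)^(1/3) = (442.9301)^(1/3) ≈ 7.6228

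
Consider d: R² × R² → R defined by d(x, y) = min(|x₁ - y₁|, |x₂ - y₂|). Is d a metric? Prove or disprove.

No. d fails identity of indiscernibles: take x = (-1, 0) and y = (-1, 6). Then d(x,y) = min(|-1 - (-1)|, |0 - 6|) = min(0, 6) = 0, yet x ≠ y.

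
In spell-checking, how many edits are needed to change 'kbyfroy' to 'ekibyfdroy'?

Let D[i][j] be the edit distance between the first i characters of 'kbyfroy' and the first j characters of 'ekibyfdroy', with D[i][0] = i, D[0][j] = j, and D[i][j] = D[i-1][j-1] if the characters match, else 1 + min(D[i-1][j], D[i][j-1], D[i-1][j-1]). Filling the table (rows: prefixes of 'kbyfroy', columns: prefixes of 'ekibyfdroy'):
     ε  e  k  i  b  y  f  d  r  o  y
  ε  0  1  2  3  4  5  6  7  8  9 10
  k  1  1  1  2  3  4  5  6  7  8  9
  b  2  2  2  2  2  3  4  5  6  7  8
  y  3  3  3  3  3  2  3  4  5  6  7
  f  4  4  4  4  4  3  2  3  4  5  6
  r  5  5  5  5  5  4  3  3  3  4  5
  o  6  6  6  6  6  5  4  4  4  3  4
  y  7  7  7  7  7  6  5  5  5  4  3
The bottom-right entry gives D[7][10] = 3, so no sequence of fewer than 3 edits works. Backtracking through the table gives one optimal edit sequence (3 edits):
  kbyfroy → ekbyfroy (ins e @1)
  ekbyfroy → ekibyfroy (ins i @3)
  ekibyfroy → ekibyfdroy (ins d @7)
Edit distance = 3.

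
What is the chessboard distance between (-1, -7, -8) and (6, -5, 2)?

max(|x_i - y_i|) = max(|-1 - 6|, |-7 - (-5)|, |-8 - 2|) = max(7, 2, 10) = 10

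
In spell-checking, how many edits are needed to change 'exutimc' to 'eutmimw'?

Let D[i][j] be the edit distance between the first i characters of 'exutimc' and the first j characters of 'eutmimw', with D[i][0] = i, D[0][j] = j, and D[i][j] = D[i-1][j-1] if the characters match, else 1 + min(D[i-1][j], D[i][j-1], D[i-1][j-1]). Filling the table (rows: prefixes of 'exutimc', columns: prefixes of 'eutmimw'):
     ε  e  u  t  m  i  m  w
  ε  0  1  2  3  4  5  6  7
  e  1  0  1  2  3  4  5  6
  x  2  1  1  2  3  4  5  6
  u  3  2  1  2  3  4  5  6
  t  4  3  2  1  2  3  4  5
  i  5  4  3  2  2  2  3  4
  m  6  5  4  3  2  3  2  3
  c  7  6  5  4  3  3  3  3
The bottom-right entry gives D[7][7] = 3, so no sequence of fewer than 3 edits works. Backtracking through the table gives one optimal edit sequence (3 edits):
  exutimc → eutimc (del x @2)
  eutimc → eutmimc (ins m @4)
  eutmimc → eutmimw (sub c→w @7)
Edit distance = 3.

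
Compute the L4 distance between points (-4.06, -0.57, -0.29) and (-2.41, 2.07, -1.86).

(Σ|x_i - y_i|^4)^(1/4) = (|-4.06 - (-2.41)|^4 + |-0.57 - 2.07|^4 + |-0.29 - (-1.86)|^4)^(1/4)
= (1.65^4 + 2.64^4 + 1.57^4)^(1/4) ≈ (7.412 + 48.5753 + 6.0757)^(1/4) = (62.063)^(1/4) ≈ 2.8068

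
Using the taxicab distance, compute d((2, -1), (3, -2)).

Σ|x_i - y_i| = |2 - 3| + |-1 - (-2)| = 1 + 1 = 2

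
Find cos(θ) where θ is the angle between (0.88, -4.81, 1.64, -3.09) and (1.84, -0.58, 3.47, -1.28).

With u = (0.88, -4.81, 1.64, -3.09), v = (1.84, -0.58, 3.47, -1.28):
u·v = 0.88·1.84 + (-4.81)·(-0.58) + 1.64·3.47 + (-3.09)·(-1.28) = 1.6192 + 2.7898 + 5.6908 + 3.9552 = 14.055.
|u| = √(0.88² + (-4.81)² + 1.64² + (-3.09)²) = √(0.7744 + 23.1361 + 2.6896 + 9.5481) = √36.1482, |v| = √(1.84² + (-0.58)² + 3.47² + (-1.28)²) = √(3.3856 + 0.3364 + 12.0409 + 1.6384) = √17.4013.
cos θ = (u·v)/(|u||v|) = 14.055/(√36.1482·√17.4013) ≈ 0.5604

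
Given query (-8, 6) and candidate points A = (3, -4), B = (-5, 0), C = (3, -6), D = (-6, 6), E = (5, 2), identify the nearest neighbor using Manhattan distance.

Distances: d(A) = 21, d(B) = 9, d(C) = 23, d(D) = 2, d(E) = 17. Nearest: D = (-6, 6) with distance 2.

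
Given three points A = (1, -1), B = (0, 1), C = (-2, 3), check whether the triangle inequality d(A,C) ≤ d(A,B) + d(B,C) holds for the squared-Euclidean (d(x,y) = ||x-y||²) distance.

d(A,B) = 1² + 2² = 5, d(B,C) = 2² + 2² = 8, d(A,C) = 3² + 4² = 25.
d(A,C) = 25 > 5 + 8 = 13. Triangle inequality is VIOLATED. (Squared-Euclidean is not a metric — this is a counterexample.)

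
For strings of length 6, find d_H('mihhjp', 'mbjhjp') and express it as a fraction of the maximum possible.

Differing positions: 2, 3. Hamming distance = 2. The maximum possible Hamming distance for length-6 strings is 6, so d_H/6 = 2/6 ≈ 0.3333.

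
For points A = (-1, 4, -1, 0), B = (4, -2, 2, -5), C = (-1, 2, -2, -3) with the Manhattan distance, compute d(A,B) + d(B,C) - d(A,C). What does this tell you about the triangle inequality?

d(A,B) = 5 + 6 + 3 + 5 = 19, d(B,C) = 5 + 4 + 4 + 2 = 15, d(A,C) = 0 + 2 + 1 + 3 = 6.
d(A,B) + d(B,C) - d(A,C) = 19 + 15 - 6 = 34 - 6 = 28. This is ≥ 0, so the triangle inequality holds for these points.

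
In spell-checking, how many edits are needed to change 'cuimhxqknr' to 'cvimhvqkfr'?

Let D[i][j] be the edit distance between the first i characters of 'cuimhxqknr' and the first j characters of 'cvimhvqkfr', with D[i][0] = i, D[0][j] = j, and D[i][j] = D[i-1][j-1] if the characters match, else 1 + min(D[i-1][j], D[i][j-1], D[i-1][j-1]). Filling the table (rows: prefixes of 'cuimhxqknr', columns: prefixes of 'cvimhvqkfr'):
     ε  c  v  i  m  h  v  q  k  f  r
  ε  0  1  2  3  4  5  6  7  8  9 10
  c  1  0  1  2  3  4  5  6  7  8  9
  u  2  1  1  2  3  4  5  6  7  8  9
  i  3  2  2  1  2  3  4  5  6  7  8
  m  4  3  3  2  1  2  3  4  5  6  7
  h  5  4  4  3  2  1  2  3  4  5  6
  x  6  5  5  4  3  2  2  3  4  5  6
  q  7  6  6  5  4  3  3  2  3  4  5
  k  8  7  7  6  5  4  4  3  2  3  4
  n  9  8  8  7  6  5  5  4  3  3  4
  r 10  9  9  8  7  6  6  5  4  4  3
The bottom-right entry gives D[10][10] = 3, so no sequence of fewer than 3 edits works. Backtracking through the table gives one optimal edit sequence (3 edits):
  cuimhxqknr → cvimhxqknr (sub u→v @2)
  cvimhxqknr → cvimhvqknr (sub x→v @6)
  cvimhvqknr → cvimhvqkfr (sub n→f @9)
Edit distance = 3.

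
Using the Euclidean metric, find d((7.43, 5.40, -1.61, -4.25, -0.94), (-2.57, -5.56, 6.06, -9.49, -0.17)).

√(Σ(x_i - y_i)²) = √((7.43 - (-2.57))² + (5.4 - (-5.56))² + (-1.61 - 6.06)² + (-4.25 - (-9.49))² + (-0.94 - (-0.17))²)
= √(10² + 10.96² + (-7.67)² + 5.24² + (-0.77)²) = √(100 + 120.1216 + 58.8289 + 27.4576 + 0.5929) = √307.001 ≈ 17.5214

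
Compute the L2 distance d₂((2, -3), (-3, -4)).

√(Σ(x_i - y_i)²) = √((2 - (-3))² + (-3 - (-4))²)
= √(5² + 1²) = √(25 + 1) = √26 ≈ 5.099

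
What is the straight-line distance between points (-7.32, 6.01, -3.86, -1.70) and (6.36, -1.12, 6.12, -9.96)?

√(Σ(x_i - y_i)²) = √((-7.32 - 6.36)² + (6.01 - (-1.12))² + (-3.86 - 6.12)² + (-1.7 - (-9.96))²)
= √((-13.68)² + 7.13² + (-9.98)² + 8.26²) = √(187.1424 + 50.8369 + 99.6004 + 68.2276) = √405.8073 ≈ 20.1447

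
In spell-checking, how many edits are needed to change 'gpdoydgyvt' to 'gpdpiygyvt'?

Let D[i][j] be the edit distance between the first i characters of 'gpdoydgyvt' and the first j characters of 'gpdpiygyvt', with D[i][0] = i, D[0][j] = j, and D[i][j] = D[i-1][j-1] if the characters match, else 1 + min(D[i-1][j], D[i][j-1], D[i-1][j-1]). Filling the table (rows: prefixes of 'gpdoydgyvt', columns: prefixes of 'gpdpiygyvt'):
     ε  g  p  d  p  i  y  g  y  v  t
  ε  0  1  2  3  4  5  6  7  8  9 10
  g  1  0  1  2  3  4  5  6  7  8  9
  p  2  1  0  1  2  3  4  5  6  7  8
  d  3  2  1  0  1  2  3  4  5  6  7
  o  4  3  2  1  1  2  3  4  5  6  7
  y  5  4  3  2  2  2  2  3  4  5  6
  d  6  5  4  3  3  3  3  3  4  5  6
  g  7  6  5  4  4  4  4  3  4  5  6
  y  8  7  6  5  5  5  4  4  3  4  5
  v  9  8  7  6  6  6  5  5  4  3  4
  t 10  9  8  7  7  7  6  6  5  4  3
The bottom-right entry gives D[10][10] = 3, so no sequence of fewer than 3 edits works. Backtracking through the table gives one optimal edit sequence (3 edits):
  gpdoydgyvt → gpdpydgyvt (sub o→p @4)
  gpdpydgyvt → gpdpidgyvt (sub y→i @5)
  gpdpidgyvt → gpdpiygyvt (sub d→y @6)
Edit distance = 3.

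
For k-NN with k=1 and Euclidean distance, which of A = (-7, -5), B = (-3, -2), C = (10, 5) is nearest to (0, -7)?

Distances: d(A) ≈ 7.2801, d(B) ≈ 5.831, d(C) ≈ 15.6205. Nearest: B = (-3, -2) with distance 5.831.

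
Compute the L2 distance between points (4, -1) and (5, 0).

(Σ|x_i - y_i|^2)^(1/2) = (|4 - 5|^2 + |-1 - 0|^2)^(1/2)
= (1^2 + 1^2)^(1/2) = (1 + 1)^(1/2) = (2)^(1/2) ≈ 1.4142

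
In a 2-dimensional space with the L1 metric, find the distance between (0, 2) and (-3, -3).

Σ|x_i - y_i| = |0 - (-3)| + |2 - (-3)| = 3 + 5 = 8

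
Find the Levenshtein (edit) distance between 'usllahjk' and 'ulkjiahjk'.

Let D[i][j] be the edit distance between the first i characters of 'usllahjk' and the first j characters of 'ulkjiahjk', with D[i][0] = i, D[0][j] = j, and D[i][j] = D[i-1][j-1] if the characters match, else 1 + min(D[i-1][j], D[i][j-1], D[i-1][j-1]). Filling the table (rows: prefixes of 'usllahjk', columns: prefixes of 'ulkjiahjk'):
     ε  u  l  k  j  i  a  h  j  k
  ε  0  1  2  3  4  5  6  7  8  9
  u  1  0  1  2  3  4  5  6  7  8
  s  2  1  1  2  3  4  5  6  7  8
  l  3  2  1  2  3  4  5  6  7  8
  l  4  3  2  2  3  4  5  6  7  8
  a  5  4  3  3  3  4  4  5  6  7
  h  6  5  4  4  4  4  5  4  5  6
  j  7  6  5  5  4  5  5  5  4  5
  k  8  7  6  5  5  5  6  6  5  4
The bottom-right entry gives D[8][9] = 4, so no sequence of fewer than 4 edits works. Backtracking through the table gives one optimal edit sequence (4 edits):
  usllahjk → ulsllahjk (ins l @2)
  ulsllahjk → ulkllahjk (sub s→k @3)
  ulkllahjk → ulkjlahjk (sub l→j @4)
  ulkjlahjk → ulkjiahjk (sub l→i @5)
Edit distance = 4.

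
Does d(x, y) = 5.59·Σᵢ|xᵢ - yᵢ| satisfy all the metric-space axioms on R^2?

Yes. The L1 (Manhattan) norm induces a metric on R^2, and multiplying a metric by a positive constant 5.59 > 0 preserves all four axioms: non-negativity (5.59·||x-y|| ≥ 0), identity (5.59·||x-y|| = 0 ⟺ ||x-y|| = 0 ⟺ x = y), symmetry (||x-y|| = ||y-x||), and the triangle inequality (5.59·||x-z|| ≤ 5.59·||x-y|| + 5.59·||y-z||). So d is a metric.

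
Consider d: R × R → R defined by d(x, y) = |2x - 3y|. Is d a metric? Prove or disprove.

No. d fails symmetry: d(9, 3) = |2·9 - 3·3| = |9| = 9, but d(3, 9) = |2·3 - 3·9| = |-21| = 21. Since 9 ≠ 21, d(x,y) ≠ d(y,x) in general.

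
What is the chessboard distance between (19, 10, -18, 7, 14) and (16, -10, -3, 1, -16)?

max(|x_i - y_i|) = max(|19 - 16|, |10 - (-10)|, |-18 - (-3)|, |7 - 1|, |14 - (-16)|) = max(3, 20, 15, 6, 30) = 30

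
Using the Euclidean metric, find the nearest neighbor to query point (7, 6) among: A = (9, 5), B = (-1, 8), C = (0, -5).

Distances: d(A) ≈ 2.2361, d(B) ≈ 8.2462, d(C) ≈ 13.0384. Nearest: A = (9, 5) with distance 2.2361.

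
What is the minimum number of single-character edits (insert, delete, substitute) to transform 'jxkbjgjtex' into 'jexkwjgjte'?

Let D[i][j] be the edit distance between the first i characters of 'jxkbjgjtex' and the first j characters of 'jexkwjgjte', with D[i][0] = i, D[0][j] = j, and D[i][j] = D[i-1][j-1] if the characters match, else 1 + min(D[i-1][j], D[i][j-1], D[i-1][j-1]). Filling the table (rows: prefixes of 'jxkbjgjtex', columns: prefixes of 'jexkwjgjte'):
     ε  j  e  x  k  w  j  g  j  t  e
  ε  0  1  2  3  4  5  6  7  8  9 10
  j  1  0  1  2  3  4  5  6  7  8  9
  x  2  1  1  1  2  3  4  5  6  7  8
  k  3  2  2  2  1  2  3  4  5  6  7
  b  4  3  3  3  2  2  3  4  5  6  7
  j  5  4  4  4  3  3  2  3  4  5  6
  g  6  5  5  5  4  4  3  2  3  4  5
  j  7  6  6  6  5  5  4  3  2  3  4
  t  8  7  7  7  6  6  5  4  3  2  3
  e  9  8  7  8  7  7  6  5  4  3  2
  x 10  9  8  7  8  8  7  6  5  4  3
The bottom-right entry gives D[10][10] = 3, so no sequence of fewer than 3 edits works. Backtracking through the table gives one optimal edit sequence (3 edits):
  jxkbjgjtex → jexkbjgjtex (ins e @2)
  jexkbjgjtex → jexkwjgjtex (sub b→w @5)
  jexkwjgjtex → jexkwjgjte (del x @11)
Edit distance = 3.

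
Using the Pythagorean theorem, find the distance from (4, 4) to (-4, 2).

√(Σ(x_i - y_i)²) = √((4 - (-4))² + (4 - 2)²)
= √(8² + 2²) = √(64 + 4) = √68 ≈ 8.2462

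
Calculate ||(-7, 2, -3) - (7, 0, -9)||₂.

√(Σ(x_i - y_i)²) = √((-7 - 7)² + (2 - 0)² + (-3 - (-9))²)
= √((-14)² + 2² + 6²) = √(196 + 4 + 36) = √236 ≈ 15.3623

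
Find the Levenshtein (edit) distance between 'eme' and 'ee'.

Let D[i][j] be the edit distance between the first i characters of 'eme' and the first j characters of 'ee', with D[i][0] = i, D[0][j] = j, and D[i][j] = D[i-1][j-1] if the characters match, else 1 + min(D[i-1][j], D[i][j-1], D[i-1][j-1]). Filling the table (rows: prefixes of 'eme', columns: prefixes of 'ee'):
     ε  e  e
  ε  0  1  2
  e  1  0  1
  m  2  1  1
  e  3  2  1
The bottom-right entry gives D[3][2] = 1, so no sequence of fewer than 1 edit works. Backtracking through the table gives one optimal edit sequence (1 edit):
  eme → ee (del m @2)
Edit distance = 1.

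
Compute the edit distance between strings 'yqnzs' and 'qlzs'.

Let D[i][j] be the edit distance between the first i characters of 'yqnzs' and the first j characters of 'qlzs', with D[i][0] = i, D[0][j] = j, and D[i][j] = D[i-1][j-1] if the characters match, else 1 + min(D[i-1][j], D[i][j-1], D[i-1][j-1]). Filling the table (rows: prefixes of 'yqnzs', columns: prefixes of 'qlzs'):
     ε  q  l  z  s
  ε  0  1  2  3  4
  y  1  1  2  3  4
  q  2  1  2  3  4
  n  3  2  2  3  4
  z  4  3  3  2  3
  s  5  4  4  3  2
The bottom-right entry gives D[5][4] = 2, so no sequence of fewer than 2 edits works. Backtracking through the table gives one optimal edit sequence (2 edits):
  yqnzs → qnzs (del y @1)
  qnzs → qlzs (sub n→l @2)
Edit distance = 2.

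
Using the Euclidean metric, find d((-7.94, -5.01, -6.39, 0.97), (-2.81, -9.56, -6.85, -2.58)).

√(Σ(x_i - y_i)²) = √((-7.94 - (-2.81))² + (-5.01 - (-9.56))² + (-6.39 - (-6.85))² + (0.97 - (-2.58))²)
= √((-5.13)² + 4.55² + 0.46² + 3.55²) = √(26.3169 + 20.7025 + 0.2116 + 12.6025) = √59.8335 ≈ 7.7352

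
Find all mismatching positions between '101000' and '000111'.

Differing positions: 1, 3, 4, 5, 6. Hamming distance = 5.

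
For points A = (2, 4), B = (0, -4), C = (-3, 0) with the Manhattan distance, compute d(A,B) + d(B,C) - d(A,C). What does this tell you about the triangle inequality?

d(A,B) = 2 + 8 = 10, d(B,C) = 3 + 4 = 7, d(A,C) = 5 + 4 = 9.
d(A,B) + d(B,C) - d(A,C) = 10 + 7 - 9 = 17 - 9 = 8. This is ≥ 0, so the triangle inequality holds for these points.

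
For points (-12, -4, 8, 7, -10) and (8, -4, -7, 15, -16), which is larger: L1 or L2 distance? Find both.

L1 = |-12 - 8| + |-4 - (-4)| + |8 - (-7)| + |7 - 15| + |-10 - (-16)| = 20 + 0 + 15 + 8 + 6 = 49
L2 = √(20² + 0² + 15² + 8² + 6²) = √725 ≈ 26.9258
L1 ≥ L2 always (equality iff movement is along one axis); L1 > L2 here.
Ratio L1/L2 = 49/√725 ≈ 1.8198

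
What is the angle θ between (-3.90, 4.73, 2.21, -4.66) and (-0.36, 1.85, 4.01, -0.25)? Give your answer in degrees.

With u = (-3.90, 4.73, 2.21, -4.66), v = (-0.36, 1.85, 4.01, -0.25):
u·v = (-3.9)·(-0.36) + 4.73·1.85 + 2.21·4.01 + (-4.66)·(-0.25) = 1.404 + 8.7505 + 8.8621 + 1.165 = 20.1816.
|u| = √((-3.9)² + 4.73² + 2.21² + (-4.66)²) = √(15.21 + 22.3729 + 4.8841 + 21.7156) = √64.1826, |v| = √((-0.36)² + 1.85² + 4.01² + (-0.25)²) = √(0.1296 + 3.4225 + 16.0801 + 0.0625) = √19.6947.
cos θ = (u·v)/(|u||v|) = 20.1816/(√64.1826·√19.6947) ≈ 0.567639
θ = arccos(0.567639) ≈ 55.41°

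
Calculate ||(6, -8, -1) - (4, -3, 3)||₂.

√(Σ(x_i - y_i)²) = √((6 - 4)² + (-8 - (-3))² + (-1 - 3)²)
= √(2² + (-5)² + (-4)²) = √(4 + 25 + 16) = √45 ≈ 6.7082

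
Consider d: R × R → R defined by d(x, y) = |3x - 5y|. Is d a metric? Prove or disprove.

No. d fails symmetry: d(5, 3) = |3·5 - 5·3| = |0| = 0, but d(3, 5) = |3·3 - 5·5| = |-16| = 16. Since 0 ≠ 16, d(x,y) ≠ d(y,x) in general.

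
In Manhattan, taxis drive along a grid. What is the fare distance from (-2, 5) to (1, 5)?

Σ|x_i - y_i| = |-2 - 1| + |5 - 5| = 3 + 0 = 3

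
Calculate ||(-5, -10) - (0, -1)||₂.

√(Σ(x_i - y_i)²) = √((-5 - 0)² + (-10 - (-1))²)
= √((-5)² + (-9)²) = √(25 + 81) = √106 ≈ 10.2956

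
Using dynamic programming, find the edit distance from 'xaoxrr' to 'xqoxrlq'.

Let D[i][j] be the edit distance between the first i characters of 'xaoxrr' and the first j characters of 'xqoxrlq', with D[i][0] = i, D[0][j] = j, and D[i][j] = D[i-1][j-1] if the characters match, else 1 + min(D[i-1][j], D[i][j-1], D[i-1][j-1]). Filling the table (rows: prefixes of 'xaoxrr', columns: prefixes of 'xqoxrlq'):
     ε  x  q  o  x  r  l  q
  ε  0  1  2  3  4  5  6  7
  x  1  0  1  2  3  4  5  6
  a  2  1  1  2  3  4  5  6
  o  3  2  2  1  2  3  4  5
  x  4  3  3  2  1  2  3  4
  r  5  4  4  3  2  1  2  3
  r  6  5  5  4  3  2  2  3
The bottom-right entry gives D[6][7] = 3, so no sequence of fewer than 3 edits works. Backtracking through the table gives one optimal edit sequence (3 edits):
  xaoxrr → xqoxrr (sub a→q @2)
  xqoxrr → xqoxrlr (ins l @6)
  xqoxrlr → xqoxrlq (sub r→q @7)
Edit distance = 3.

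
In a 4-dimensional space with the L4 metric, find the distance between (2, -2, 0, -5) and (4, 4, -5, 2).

(Σ|x_i - y_i|^4)^(1/4) = (|2 - 4|^4 + |-2 - 4|^4 + |0 - (-5)|^4 + |-5 - 2|^4)^(1/4)
= (2^4 + 6^4 + 5^4 + 7^4)^(1/4) = (16 + 1296 + 625 + 2401)^(1/4) = (4338)^(1/4) ≈ 8.1156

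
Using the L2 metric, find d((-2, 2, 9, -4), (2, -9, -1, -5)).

√(Σ(x_i - y_i)²) = √((-2 - 2)² + (2 - (-9))² + (9 - (-1))² + (-4 - (-5))²)
= √((-4)² + 11² + 10² + 1²) = √(16 + 121 + 100 + 1) = √238 ≈ 15.4272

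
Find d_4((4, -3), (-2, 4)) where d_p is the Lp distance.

(Σ|x_i - y_i|^4)^(1/4) = (|4 - (-2)|^4 + |-3 - 4|^4)^(1/4)
= (6^4 + 7^4)^(1/4) = (1296 + 2401)^(1/4) = (3697)^(1/4) ≈ 7.7976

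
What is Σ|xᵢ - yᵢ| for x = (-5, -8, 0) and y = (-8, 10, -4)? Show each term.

Σ|x_i - y_i| = |-5 - (-8)| + |-8 - 10| + |0 - (-4)| = 3 + 18 + 4 = 25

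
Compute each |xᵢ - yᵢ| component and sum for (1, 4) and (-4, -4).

Σ|x_i - y_i| = |1 - (-4)| + |4 - (-4)| = 5 + 8 = 13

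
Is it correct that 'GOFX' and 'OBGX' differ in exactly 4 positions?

Differing positions: 1, 2, 3. Hamming distance = 3, so the claim that d_H = 4 is false.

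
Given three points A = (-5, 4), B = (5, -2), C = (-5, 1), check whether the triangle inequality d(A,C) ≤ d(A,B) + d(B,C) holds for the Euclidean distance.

d(A,B) = √(10² + 6²) = √136 ≈ 11.6619, d(B,C) = √(10² + 3²) = √109 ≈ 10.4403, d(A,C) = √(0² + 3²) = √9 = 3.
d(A,C) = 3 ≤ 11.6619 + 10.4403 = 22.1022. Triangle inequality is satisfied.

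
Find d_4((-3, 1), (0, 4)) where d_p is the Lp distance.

(Σ|x_i - y_i|^4)^(1/4) = (|-3 - 0|^4 + |1 - 4|^4)^(1/4)
= (3^4 + 3^4)^(1/4) = (81 + 81)^(1/4) = (162)^(1/4) ≈ 3.5676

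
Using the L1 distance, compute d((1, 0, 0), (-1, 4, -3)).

Σ|x_i - y_i| = |1 - (-1)| + |0 - 4| + |0 - (-3)| = 2 + 4 + 3 = 9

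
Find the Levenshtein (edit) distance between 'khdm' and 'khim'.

Let D[i][j] be the edit distance between the first i characters of 'khdm' and the first j characters of 'khim', with D[i][0] = i, D[0][j] = j, and D[i][j] = D[i-1][j-1] if the characters match, else 1 + min(D[i-1][j], D[i][j-1], D[i-1][j-1]). Filling the table (rows: prefixes of 'khdm', columns: prefixes of 'khim'):
     ε  k  h  i  m
  ε  0  1  2  3  4
  k  1  0  1  2  3
  h  2  1  0  1  2
  d  3  2  1  1  2
  m  4  3  2  2  1
The bottom-right entry gives D[4][4] = 1, so no sequence of fewer than 1 edit works. Backtracking through the table gives one optimal edit sequence (1 edit):
  khdm → khim (sub d→i @3)
Edit distance = 1.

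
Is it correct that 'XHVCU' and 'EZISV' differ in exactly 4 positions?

Differing positions: 1, 2, 3, 4, 5. Hamming distance = 5, so the claim that d_H = 4 is false.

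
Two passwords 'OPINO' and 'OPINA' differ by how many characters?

Differing positions: 5. Hamming distance = 1.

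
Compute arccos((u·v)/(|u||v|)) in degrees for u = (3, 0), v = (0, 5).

With u = (3, 0), v = (0, 5):
u·v = 3·0 + 0·5 = 0 + 0 = 0.
|u| = √(3² + 0²) = √9, |v| = √(0² + 5²) = √25, so |u||v| = √(9·25) = √225 = 15.
cos θ = (u·v)/(|u||v|) = 0/15 = 0 (the vectors are orthogonal)
θ = arccos(0) = 90°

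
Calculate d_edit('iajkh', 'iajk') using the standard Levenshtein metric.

Let D[i][j] be the edit distance between the first i characters of 'iajkh' and the first j characters of 'iajk', with D[i][0] = i, D[0][j] = j, and D[i][j] = D[i-1][j-1] if the characters match, else 1 + min(D[i-1][j], D[i][j-1], D[i-1][j-1]). Filling the table (rows: prefixes of 'iajkh', columns: prefixes of 'iajk'):
     ε  i  a  j  k
  ε  0  1  2  3  4
  i  1  0  1  2  3
  a  2  1  0  1  2
  j  3  2  1  0  1
  k  4  3  2  1  0
  h  5  4  3  2  1
The bottom-right entry gives D[5][4] = 1, so no sequence of fewer than 1 edit works. Backtracking through the table gives one optimal edit sequence (1 edit):
  iajkh → iajk (del h @5)
Edit distance = 1.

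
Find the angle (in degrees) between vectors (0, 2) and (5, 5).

With u = (0, 2), v = (5, 5):
u·v = 0·5 + 2·5 = 0 + 10 = 10.
|u| = √(0² + 2²) = √4, |v| = √(5² + 5²) = √50, so |u||v| = √(4·50) = √200.
cos θ = (u·v)/(|u||v|) = 10/√200 ≈ 0.707107
θ = arccos(0.707107) ≈ 45°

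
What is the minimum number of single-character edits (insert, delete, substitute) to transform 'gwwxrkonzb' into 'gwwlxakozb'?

Let D[i][j] be the edit distance between the first i characters of 'gwwxrkonzb' and the first j characters of 'gwwlxakozb', with D[i][0] = i, D[0][j] = j, and D[i][j] = D[i-1][j-1] if the characters match, else 1 + min(D[i-1][j], D[i][j-1], D[i-1][j-1]). Filling the table (rows: prefixes of 'gwwxrkonzb', columns: prefixes of 'gwwlxakozb'):
     ε  g  w  w  l  x  a  k  o  z  b
  ε  0  1  2  3  4  5  6  7  8  9 10
  g  1  0  1  2  3  4  5  6  7  8  9
  w  2  1  0  1  2  3  4  5  6  7  8
  w  3  2  1  0  1  2  3  4  5  6  7
  x  4  3  2  1  1  1  2  3  4  5  6
  r  5  4  3  2  2  2  2  3  4  5  6
  k  6  5  4  3  3  3  3  2  3  4  5
  o  7  6  5  4  4  4  4  3  2  3  4
  n  8  7  6  5  5  5  5  4  3  3  4
  z  9  8  7  6  6  6  6  5  4  3  4
  b 10  9  8  7  7  7  7  6  5  4  3
The bottom-right entry gives D[10][10] = 3, so no sequence of fewer than 3 edits works. Backtracking through the table gives one optimal edit sequence (3 edits):
  gwwxrkonzb → gwwlxrkonzb (ins l @4)
  gwwlxrkonzb → gwwlxakonzb (sub r→a @6)
  gwwlxakonzb → gwwlxakozb (del n @9)
Edit distance = 3.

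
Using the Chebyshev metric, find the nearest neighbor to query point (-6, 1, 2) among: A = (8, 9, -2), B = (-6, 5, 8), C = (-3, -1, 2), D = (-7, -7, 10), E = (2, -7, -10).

Distances: d(A) = 14, d(B) = 6, d(C) = 3, d(D) = 8, d(E) = 12. Nearest: C = (-3, -1, 2) with distance 3.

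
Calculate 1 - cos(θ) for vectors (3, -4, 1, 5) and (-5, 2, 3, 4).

With u = (3, -4, 1, 5), v = (-5, 2, 3, 4):
u·v = 3·(-5) + (-4)·2 + 1·3 + 5·4 = (-15) + (-8) + 3 + 20 = 0.
|u| = √(3² + (-4)² + 1² + 5²) = √51, |v| = √((-5)² + 2² + 3² + 4²) = √54, so |u||v| = √(51·54) = √2754.
cos θ = (u·v)/(|u||v|) = 0/√2754 = 0
Cosine distance = 1 - cos θ = 1 - 0 = 1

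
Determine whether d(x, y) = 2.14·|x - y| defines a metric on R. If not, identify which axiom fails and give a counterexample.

Yes. Since |x - y| is a metric on R and 2.14 > 0, the positive scalar multiple 2.14·|x - y| is also a metric: scaling by a positive constant preserves non-negativity, identity (d=0 ⟺ |x-y|=0 ⟺ x=y), symmetry, and the triangle inequality.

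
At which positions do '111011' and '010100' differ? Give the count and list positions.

Differing positions: 1, 3, 4, 5, 6. Hamming distance = 5.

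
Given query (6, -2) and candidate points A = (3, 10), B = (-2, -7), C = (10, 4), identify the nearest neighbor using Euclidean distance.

Distances: d(A) ≈ 12.3693, d(B) ≈ 9.434, d(C) ≈ 7.2111. Nearest: C = (10, 4) with distance 7.2111.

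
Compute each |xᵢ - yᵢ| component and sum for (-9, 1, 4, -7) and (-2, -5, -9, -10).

Σ|x_i - y_i| = |-9 - (-2)| + |1 - (-5)| + |4 - (-9)| + |-7 - (-10)| = 7 + 6 + 13 + 3 = 29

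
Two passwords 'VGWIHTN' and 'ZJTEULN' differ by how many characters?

Differing positions: 1, 2, 3, 4, 5, 6. Hamming distance = 6.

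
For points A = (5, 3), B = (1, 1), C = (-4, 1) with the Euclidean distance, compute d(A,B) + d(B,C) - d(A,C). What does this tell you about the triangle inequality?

d(A,B) = √(4² + 2²) = √20 ≈ 4.4721, d(B,C) = √(5² + 0²) = √25 = 5, d(A,C) = √(9² + 2²) = √85 ≈ 9.2195.
d(A,B) + d(B,C) - d(A,C) = 4.4721 + 5 - 9.2195 = 9.4721 - 9.2195 = 0.2526 (to 4 decimal places). This is ≥ 0, so the triangle inequality holds for these points.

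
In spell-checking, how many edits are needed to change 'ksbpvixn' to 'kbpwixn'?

Let D[i][j] be the edit distance between the first i characters of 'ksbpvixn' and the first j characters of 'kbpwixn', with D[i][0] = i, D[0][j] = j, and D[i][j] = D[i-1][j-1] if the characters match, else 1 + min(D[i-1][j], D[i][j-1], D[i-1][j-1]). Filling the table (rows: prefixes of 'ksbpvixn', columns: prefixes of 'kbpwixn'):
     ε  k  b  p  w  i  x  n
  ε  0  1  2  3  4  5  6  7
  k  1  0  1  2  3  4  5  6
  s  2  1  1  2  3  4  5  6
  b  3  2  1  2  3  4  5  6
  p  4  3  2  1  2  3  4  5
  v  5  4  3  2  2  3  4  5
  i  6  5  4  3  3  2  3  4
  x  7  6  5  4  4  3  2  3
  n  8  7  6  5  5  4  3  2
The bottom-right entry gives D[8][7] = 2, so no sequence of fewer than 2 edits works. Backtracking through the table gives one optimal edit sequence (2 edits):
  ksbpvixn → kbpvixn (del s @2)
  kbpvixn → kbpwixn (sub v→w @4)
Edit distance = 2.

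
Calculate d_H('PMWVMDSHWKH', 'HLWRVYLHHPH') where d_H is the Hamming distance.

Differing positions: 1, 2, 4, 5, 6, 7, 9, 10. Hamming distance = 8.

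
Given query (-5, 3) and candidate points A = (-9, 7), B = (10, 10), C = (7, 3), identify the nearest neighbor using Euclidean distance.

Distances: d(A) ≈ 5.6569, d(B) ≈ 16.5529, d(C) = 12. Nearest: A = (-9, 7) with distance 5.6569.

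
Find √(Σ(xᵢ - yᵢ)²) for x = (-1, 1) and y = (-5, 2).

√(Σ(x_i - y_i)²) = √((-1 - (-5))² + (1 - 2)²)
= √(4² + (-1)²) = √(16 + 1) = √17 ≈ 4.1231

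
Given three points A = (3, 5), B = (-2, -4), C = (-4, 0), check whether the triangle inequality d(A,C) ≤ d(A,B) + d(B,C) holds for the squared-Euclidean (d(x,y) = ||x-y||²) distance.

d(A,B) = 5² + 9² = 106, d(B,C) = 2² + 4² = 20, d(A,C) = 7² + 5² = 74.
d(A,C) = 74 ≤ 106 + 20 = 126. Triangle inequality is satisfied.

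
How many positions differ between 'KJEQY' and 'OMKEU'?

Differing positions: 1, 2, 3, 4, 5. Hamming distance = 5.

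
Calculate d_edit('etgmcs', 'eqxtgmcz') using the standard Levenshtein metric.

Let D[i][j] be the edit distance between the first i characters of 'etgmcs' and the first j characters of 'eqxtgmcz', with D[i][0] = i, D[0][j] = j, and D[i][j] = D[i-1][j-1] if the characters match, else 1 + min(D[i-1][j], D[i][j-1], D[i-1][j-1]). Filling the table (rows: prefixes of 'etgmcs', columns: prefixes of 'eqxtgmcz'):
     ε  e  q  x  t  g  m  c  z
  ε  0  1  2  3  4  5  6  7  8
  e  1  0  1  2  3  4  5  6  7
  t  2  1  1  2  2  3  4  5  6
  g  3  2  2  2  3  2  3  4  5
  m  4  3  3  3  3  3  2  3  4
  c  5  4  4  4  4  4  3  2  3
  s  6  5  5  5  5  5  4  3  3
The bottom-right entry gives D[6][8] = 3, so no sequence of fewer than 3 edits works. Backtracking through the table gives one optimal edit sequence (3 edits):
  etgmcs → eqtgmcs (ins q @2)
  eqtgmcs → eqxtgmcs (ins x @3)
  eqxtgmcs → eqxtgmcz (sub s→z @8)
Edit distance = 3.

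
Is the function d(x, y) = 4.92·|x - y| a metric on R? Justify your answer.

Yes. Since |x - y| is a metric on R and 4.92 > 0, the positive scalar multiple 4.92·|x - y| is also a metric: scaling by a positive constant preserves non-negativity, identity (d=0 ⟺ |x-y|=0 ⟺ x=y), symmetry, and the triangle inequality.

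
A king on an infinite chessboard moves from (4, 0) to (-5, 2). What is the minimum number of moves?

max(|x_i - y_i|) = max(|4 - (-5)|, |0 - 2|) = max(9, 2) = 9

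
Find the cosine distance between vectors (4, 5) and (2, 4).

With u = (4, 5), v = (2, 4):
u·v = 4·2 + 5·4 = 8 + 20 = 28.
|u| = √(4² + 5²) = √41, |v| = √(2² + 4²) = √20, so |u||v| = √(41·20) = √820.
cos θ = (u·v)/(|u||v|) = 28/√820 ≈ 0.9778
Cosine distance = 1 - cos θ ≈ 1 - 0.9778 = 0.0222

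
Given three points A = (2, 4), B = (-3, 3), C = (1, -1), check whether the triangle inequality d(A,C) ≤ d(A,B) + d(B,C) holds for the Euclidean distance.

d(A,B) = √(5² + 1²) = √26 ≈ 5.099, d(B,C) = √(4² + 4²) = √32 ≈ 5.6569, d(A,C) = √(1² + 5²) = √26 ≈ 5.099.
d(A,C) ≈ 5.099 ≤ 5.099 + 5.6569 = 10.7559. Triangle inequality is satisfied.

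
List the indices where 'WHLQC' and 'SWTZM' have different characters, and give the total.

Differing positions: 1, 2, 3, 4, 5. Hamming distance = 5.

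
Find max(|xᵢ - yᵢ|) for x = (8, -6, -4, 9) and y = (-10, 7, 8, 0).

max(|x_i - y_i|) = max(|8 - (-10)|, |-6 - 7|, |-4 - 8|, |9 - 0|) = max(18, 13, 12, 9) = 18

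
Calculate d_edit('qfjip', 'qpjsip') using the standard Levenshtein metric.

Let D[i][j] be the edit distance between the first i characters of 'qfjip' and the first j characters of 'qpjsip', with D[i][0] = i, D[0][j] = j, and D[i][j] = D[i-1][j-1] if the characters match, else 1 + min(D[i-1][j], D[i][j-1], D[i-1][j-1]). Filling the table (rows: prefixes of 'qfjip', columns: prefixes of 'qpjsip'):
     ε  q  p  j  s  i  p
  ε  0  1  2  3  4  5  6
  q  1  0  1  2  3  4  5
  f  2  1  1  2  3  4  5
  j  3  2  2  1  2  3  4
  i  4  3  3  2  2  2  3
  p  5  4  3  3  3  3  2
The bottom-right entry gives D[5][6] = 2, so no sequence of fewer than 2 edits works. Backtracking through the table gives one optimal edit sequence (2 edits):
  qfjip → qpjip (sub f→p @2)
  qpjip → qpjsip (ins s @4)
Edit distance = 2.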